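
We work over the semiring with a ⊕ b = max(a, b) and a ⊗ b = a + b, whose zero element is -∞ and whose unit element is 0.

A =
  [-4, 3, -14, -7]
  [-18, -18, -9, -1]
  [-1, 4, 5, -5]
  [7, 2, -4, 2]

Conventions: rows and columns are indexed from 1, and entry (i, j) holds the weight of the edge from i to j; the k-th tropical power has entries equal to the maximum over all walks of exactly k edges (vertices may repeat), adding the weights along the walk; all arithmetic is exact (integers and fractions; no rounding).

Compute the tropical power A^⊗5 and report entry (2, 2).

A^⊗2:
  [0, -1, -6, 2]
  [6, 1, -4, 1]
  [4, 9, 10, 3]
  [9, 10, 1, 4]
A^⊗3:
  [9, 4, -1, 4]
  [8, 9, 1, 3]
  [10, 14, 15, 8]
  [11, 12, 6, 9]
A^⊗4:
  [11, 12, 4, 6]
  [10, 11, 6, 8]
  [15, 19, 20, 13]
  [16, 14, 11, 11]
A^⊗5:
  [13, 14, 9, 11]
  [15, 13, 11, 10]
  [20, 24, 25, 18]
  [18, 19, 16, 13]
Key observation: the optimum is the walk 2->4->4->4->1->2, with weight (-1) + 2 + 2 + 7 + 3 = 13.
Optimal value attained by: walk 2->4->4->4->1->2.
Answer: (A^⊗5)[2][2] = 13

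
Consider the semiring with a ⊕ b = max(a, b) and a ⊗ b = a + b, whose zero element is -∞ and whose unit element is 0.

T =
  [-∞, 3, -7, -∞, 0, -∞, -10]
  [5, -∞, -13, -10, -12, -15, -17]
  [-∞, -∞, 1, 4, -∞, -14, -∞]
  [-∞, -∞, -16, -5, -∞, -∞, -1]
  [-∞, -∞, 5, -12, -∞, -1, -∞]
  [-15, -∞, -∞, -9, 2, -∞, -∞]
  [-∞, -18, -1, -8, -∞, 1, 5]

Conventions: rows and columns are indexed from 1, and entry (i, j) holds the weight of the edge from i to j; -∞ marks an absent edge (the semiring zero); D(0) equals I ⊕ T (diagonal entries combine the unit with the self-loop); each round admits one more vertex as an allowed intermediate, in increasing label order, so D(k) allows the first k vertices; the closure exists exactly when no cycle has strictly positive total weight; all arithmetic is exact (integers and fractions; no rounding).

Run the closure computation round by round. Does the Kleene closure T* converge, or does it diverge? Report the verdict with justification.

Detection: at round 0, diagonal entry (3, 3) turns strictly positive.
Key observation: the cycle 3->3 has total weight 1, which is strictly positive.
Answer: DIVERGES — positive cycle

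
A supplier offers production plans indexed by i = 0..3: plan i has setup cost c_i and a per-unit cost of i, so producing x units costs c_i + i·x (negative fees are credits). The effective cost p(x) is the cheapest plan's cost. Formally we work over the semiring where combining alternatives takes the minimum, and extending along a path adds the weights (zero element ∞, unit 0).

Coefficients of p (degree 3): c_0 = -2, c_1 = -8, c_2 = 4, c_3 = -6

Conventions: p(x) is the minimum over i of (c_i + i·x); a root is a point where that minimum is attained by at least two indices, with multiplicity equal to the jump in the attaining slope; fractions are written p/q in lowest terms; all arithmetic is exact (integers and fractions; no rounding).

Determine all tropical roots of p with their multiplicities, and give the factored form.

hull edge (i=0, c=-2) to (i=1, c=-8): slope -6, span 1
hull edge (i=1, c=-8) to (i=3, c=-6): slope 1, span 2
Factored form: p(x) = -6 ⊗ (x ⊕ (-1)) ⊗ (x ⊕ (-1)) ⊗ (x ⊕ 6)
Answer: roots = -1 (mult 2), 6 (mult 1)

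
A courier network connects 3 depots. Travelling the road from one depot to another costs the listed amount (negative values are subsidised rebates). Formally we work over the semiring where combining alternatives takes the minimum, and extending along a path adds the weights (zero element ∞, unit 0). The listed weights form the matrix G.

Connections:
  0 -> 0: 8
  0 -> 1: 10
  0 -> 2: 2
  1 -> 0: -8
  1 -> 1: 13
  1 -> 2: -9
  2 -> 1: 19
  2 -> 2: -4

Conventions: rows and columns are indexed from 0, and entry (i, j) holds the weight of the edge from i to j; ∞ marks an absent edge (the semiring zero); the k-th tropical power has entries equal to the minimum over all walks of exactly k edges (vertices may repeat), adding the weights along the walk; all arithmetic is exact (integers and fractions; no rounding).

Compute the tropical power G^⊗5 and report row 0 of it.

G^⊗2:
  [2, 18, -2]
  [0, 2, -13]
  [11, 15, -8]
G^⊗3:
  [10, 12, -6]
  [-6, 6, -17]
  [7, 11, -12]
G^⊗4:
  [4, 13, -10]
  [-2, 2, -21]
  [3, 7, -16]
G^⊗5:
  [5, 9, -14]
  [-6, -2, -25]
  [-1, 3, -20]
Answer: row 0 of G^⊗5 = [5, 9, -14]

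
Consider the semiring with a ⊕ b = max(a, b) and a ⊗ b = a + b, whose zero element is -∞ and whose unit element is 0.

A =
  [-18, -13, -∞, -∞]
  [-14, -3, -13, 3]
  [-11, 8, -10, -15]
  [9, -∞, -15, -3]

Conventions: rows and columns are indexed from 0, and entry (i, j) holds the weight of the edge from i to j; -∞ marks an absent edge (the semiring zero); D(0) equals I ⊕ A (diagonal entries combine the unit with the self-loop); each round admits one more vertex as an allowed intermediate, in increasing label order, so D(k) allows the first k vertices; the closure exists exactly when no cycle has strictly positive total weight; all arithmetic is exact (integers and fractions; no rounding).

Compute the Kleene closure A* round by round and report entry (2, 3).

D(0):
  [0, -13, -∞, -∞]
  [-14, 0, -13, 3]
  [-11, 8, 0, -15]
  [9, -∞, -15, 0]
D(1):
  [0, -13, -∞, -∞]
  [-14, 0, -13, 3]
  [-11, 8, 0, -15]
  [9, -4, -15, 0]
D(2):
  [0, -13, -26, -10]
  [-14, 0, -13, 3]
  [-6, 8, 0, 11]
  [9, -4, -15, 0]
D(3):
  [0, -13, -26, -10]
  [-14, 0, -13, 3]
  [-6, 8, 0, 11]
  [9, -4, -15, 0]
D(4):
  [0, -13, -25, -10]
  [12, 0, -12, 3]
  [20, 8, 0, 11]
  [9, -4, -15, 0]
Answer: A*[2][3] = 11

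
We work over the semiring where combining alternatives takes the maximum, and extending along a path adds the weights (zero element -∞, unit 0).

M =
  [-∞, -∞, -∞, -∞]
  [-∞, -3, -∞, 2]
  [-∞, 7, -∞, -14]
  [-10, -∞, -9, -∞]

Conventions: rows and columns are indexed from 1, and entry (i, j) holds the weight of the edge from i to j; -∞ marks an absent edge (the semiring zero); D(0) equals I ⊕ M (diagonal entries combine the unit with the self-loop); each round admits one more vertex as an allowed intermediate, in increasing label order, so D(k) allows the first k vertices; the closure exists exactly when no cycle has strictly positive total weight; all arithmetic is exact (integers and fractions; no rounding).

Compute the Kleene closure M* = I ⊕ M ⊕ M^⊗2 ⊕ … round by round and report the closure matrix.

D(0):
  [0, -∞, -∞, -∞]
  [-∞, 0, -∞, 2]
  [-∞, 7, 0, -14]
  [-10, -∞, -9, 0]
D(1):
  [0, -∞, -∞, -∞]
  [-∞, 0, -∞, 2]
  [-∞, 7, 0, -14]
  [-10, -∞, -9, 0]
D(2):
  [0, -∞, -∞, -∞]
  [-∞, 0, -∞, 2]
  [-∞, 7, 0, 9]
  [-10, -∞, -9, 0]
D(3):
  [0, -∞, -∞, -∞]
  [-∞, 0, -∞, 2]
  [-∞, 7, 0, 9]
  [-10, -2, -9, 0]
D(4):
  [0, -∞, -∞, -∞]
  [-8, 0, -7, 2]
  [-1, 7, 0, 9]
  [-10, -2, -9, 0]
Answer: M* = [[0, -∞, -∞, -∞], [-8, 0, -7, 2], [-1, 7, 0, 9], [-10, -2, -9, 0]]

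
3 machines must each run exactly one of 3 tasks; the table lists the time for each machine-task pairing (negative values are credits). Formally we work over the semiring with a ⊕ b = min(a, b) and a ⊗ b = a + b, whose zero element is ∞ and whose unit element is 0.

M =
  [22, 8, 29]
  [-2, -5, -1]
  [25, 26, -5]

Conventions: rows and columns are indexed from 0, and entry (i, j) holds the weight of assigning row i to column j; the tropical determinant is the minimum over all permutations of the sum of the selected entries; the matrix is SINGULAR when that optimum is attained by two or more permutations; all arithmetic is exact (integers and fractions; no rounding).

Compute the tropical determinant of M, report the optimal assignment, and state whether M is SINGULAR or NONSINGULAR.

σ = (0, 1, 2): 22 + (-5) + (-5) = 12
σ = (0, 2, 1): 22 + (-1) + 26 = 47
σ = (1, 0, 2): 8 + (-2) + (-5) = 1
σ = (1, 2, 0): 8 + (-1) + 25 = 32
σ = (2, 0, 1): 29 + (-2) + 26 = 53
σ = (2, 1, 0): 29 + (-5) + 25 = 49
Optimal value attained by: σ = (1, 0, 2).
Answer: det⊕(M) = 1; verdict: NONSINGULAR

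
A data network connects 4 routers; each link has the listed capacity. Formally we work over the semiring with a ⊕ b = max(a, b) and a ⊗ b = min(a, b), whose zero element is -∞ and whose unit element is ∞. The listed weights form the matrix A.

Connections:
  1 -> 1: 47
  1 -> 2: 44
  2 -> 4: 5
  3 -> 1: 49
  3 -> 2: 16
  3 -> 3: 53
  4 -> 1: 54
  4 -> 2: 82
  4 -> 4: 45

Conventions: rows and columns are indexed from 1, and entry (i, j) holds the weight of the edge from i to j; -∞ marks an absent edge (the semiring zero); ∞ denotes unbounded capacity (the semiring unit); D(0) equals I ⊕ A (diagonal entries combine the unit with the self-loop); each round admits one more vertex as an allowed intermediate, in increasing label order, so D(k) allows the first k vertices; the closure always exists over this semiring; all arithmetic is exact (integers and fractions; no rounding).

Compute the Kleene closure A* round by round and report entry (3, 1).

D(0):
  [∞, 44, -∞, -∞]
  [-∞, ∞, -∞, 5]
  [49, 16, ∞, -∞]
  [54, 82, -∞, ∞]
D(1):
  [∞, 44, -∞, -∞]
  [-∞, ∞, -∞, 5]
  [49, 44, ∞, -∞]
  [54, 82, -∞, ∞]
D(2):
  [∞, 44, -∞, 5]
  [-∞, ∞, -∞, 5]
  [49, 44, ∞, 5]
  [54, 82, -∞, ∞]
D(3):
  [∞, 44, -∞, 5]
  [-∞, ∞, -∞, 5]
  [49, 44, ∞, 5]
  [54, 82, -∞, ∞]
D(4):
  [∞, 44, -∞, 5]
  [5, ∞, -∞, 5]
  [49, 44, ∞, 5]
  [54, 82, -∞, ∞]
Answer: A*[3][1] = 49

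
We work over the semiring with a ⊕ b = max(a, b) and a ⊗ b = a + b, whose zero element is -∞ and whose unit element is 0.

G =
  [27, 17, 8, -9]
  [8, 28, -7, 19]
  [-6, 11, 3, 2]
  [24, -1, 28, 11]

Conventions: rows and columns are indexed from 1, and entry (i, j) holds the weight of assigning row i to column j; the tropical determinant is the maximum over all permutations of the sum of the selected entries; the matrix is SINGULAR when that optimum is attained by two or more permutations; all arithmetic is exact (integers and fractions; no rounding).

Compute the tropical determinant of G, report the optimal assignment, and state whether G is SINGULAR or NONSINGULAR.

σ = (1, 2, 3, 4): 27 + 28 + 3 + 11 = 69
σ = (1, 2, 4, 3): 27 + 28 + 2 + 28 = 85
σ = (1, 3, 2, 4): 27 + (-7) + 11 + 11 = 42
σ = (1, 3, 4, 2): 27 + (-7) + 2 + (-1) = 21
σ = (1, 4, 2, 3): 27 + 19 + 11 + 28 = 85
σ = (1, 4, 3, 2): 27 + 19 + 3 + (-1) = 48
σ = (2, 1, 3, 4): 17 + 8 + 3 + 11 = 39
σ = (2, 1, 4, 3): 17 + 8 + 2 + 28 = 55
σ = (2, 3, 1, 4): 17 + (-7) + (-6) + 11 = 15
σ = (2, 3, 4, 1): 17 + (-7) + 2 + 24 = 36
σ = (2, 4, 1, 3): 17 + 19 + (-6) + 28 = 58
σ = (2, 4, 3, 1): 17 + 19 + 3 + 24 = 63
σ = (3, 1, 2, 4): 8 + 8 + 11 + 11 = 38
σ = (3, 1, 4, 2): 8 + 8 + 2 + (-1) = 17
σ = (3, 2, 1, 4): 8 + 28 + (-6) + 11 = 41
σ = (3, 2, 4, 1): 8 + 28 + 2 + 24 = 62
σ = (3, 4, 1, 2): 8 + 19 + (-6) + (-1) = 20
σ = (3, 4, 2, 1): 8 + 19 + 11 + 24 = 62
σ = (4, 1, 2, 3): (-9) + 8 + 11 + 28 = 38
σ = (4, 1, 3, 2): (-9) + 8 + 3 + (-1) = 1
σ = (4, 2, 1, 3): (-9) + 28 + (-6) + 28 = 41
σ = (4, 2, 3, 1): (-9) + 28 + 3 + 24 = 46
σ = (4, 3, 1, 2): (-9) + (-7) + (-6) + (-1) = -23
σ = (4, 3, 2, 1): (-9) + (-7) + 11 + 24 = 19
Optimal value attained by: σ = (1, 2, 4, 3).
Answer: det⊕(G) = 85; verdict: SINGULAR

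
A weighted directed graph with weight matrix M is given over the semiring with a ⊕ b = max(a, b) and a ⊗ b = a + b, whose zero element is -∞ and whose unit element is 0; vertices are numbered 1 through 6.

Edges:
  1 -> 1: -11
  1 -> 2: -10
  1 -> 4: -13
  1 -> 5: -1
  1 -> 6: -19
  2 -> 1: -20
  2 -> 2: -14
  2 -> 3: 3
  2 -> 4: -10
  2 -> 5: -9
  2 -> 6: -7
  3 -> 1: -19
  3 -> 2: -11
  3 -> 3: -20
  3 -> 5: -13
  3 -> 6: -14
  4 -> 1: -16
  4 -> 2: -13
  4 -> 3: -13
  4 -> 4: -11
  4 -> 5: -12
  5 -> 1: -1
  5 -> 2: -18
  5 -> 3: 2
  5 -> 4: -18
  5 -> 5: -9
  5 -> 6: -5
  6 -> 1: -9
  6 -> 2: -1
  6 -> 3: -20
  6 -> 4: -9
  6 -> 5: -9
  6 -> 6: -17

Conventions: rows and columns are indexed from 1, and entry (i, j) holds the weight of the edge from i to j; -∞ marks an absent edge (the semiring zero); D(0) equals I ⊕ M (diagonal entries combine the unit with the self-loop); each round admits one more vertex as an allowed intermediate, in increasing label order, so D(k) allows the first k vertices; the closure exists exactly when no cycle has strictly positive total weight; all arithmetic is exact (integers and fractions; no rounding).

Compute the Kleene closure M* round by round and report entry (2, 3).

D(0):
  [0, -10, -∞, -13, -1, -19]
  [-20, 0, 3, -10, -9, -7]
  [-19, -11, 0, -∞, -13, -14]
  [-16, -13, -13, 0, -12, -∞]
  [-1, -18, 2, -18, 0, -5]
  [-9, -1, -20, -9, -9, 0]
D(1):
  [0, -10, -∞, -13, -1, -19]
  [-20, 0, 3, -10, -9, -7]
  [-19, -11, 0, -32, -13, -14]
  [-16, -13, -13, 0, -12, -35]
  [-1, -11, 2, -14, 0, -5]
  [-9, -1, -20, -9, -9, 0]
D(2):
  [0, -10, -7, -13, -1, -17]
  [-20, 0, 3, -10, -9, -7]
  [-19, -11, 0, -21, -13, -14]
  [-16, -13, -10, 0, -12, -20]
  [-1, -11, 2, -14, 0, -5]
  [-9, -1, 2, -9, -9, 0]
D(3):
  [0, -10, -7, -13, -1, -17]
  [-16, 0, 3, -10, -9, -7]
  [-19, -11, 0, -21, -13, -14]
  [-16, -13, -10, 0, -12, -20]
  [-1, -9, 2, -14, 0, -5]
  [-9, -1, 2, -9, -9, 0]
D(4):
  [0, -10, -7, -13, -1, -17]
  [-16, 0, 3, -10, -9, -7]
  [-19, -11, 0, -21, -13, -14]
  [-16, -13, -10, 0, -12, -20]
  [-1, -9, 2, -14, 0, -5]
  [-9, -1, 2, -9, -9, 0]
D(5):
  [0, -10, 1, -13, -1, -6]
  [-10, 0, 3, -10, -9, -7]
  [-14, -11, 0, -21, -13, -14]
  [-13, -13, -10, 0, -12, -17]
  [-1, -9, 2, -14, 0, -5]
  [-9, -1, 2, -9, -9, 0]
D(6):
  [0, -7, 1, -13, -1, -6]
  [-10, 0, 3, -10, -9, -7]
  [-14, -11, 0, -21, -13, -14]
  [-13, -13, -10, 0, -12, -17]
  [-1, -6, 2, -14, 0, -5]
  [-9, -1, 2, -9, -9, 0]
Answer: M*[2][3] = 3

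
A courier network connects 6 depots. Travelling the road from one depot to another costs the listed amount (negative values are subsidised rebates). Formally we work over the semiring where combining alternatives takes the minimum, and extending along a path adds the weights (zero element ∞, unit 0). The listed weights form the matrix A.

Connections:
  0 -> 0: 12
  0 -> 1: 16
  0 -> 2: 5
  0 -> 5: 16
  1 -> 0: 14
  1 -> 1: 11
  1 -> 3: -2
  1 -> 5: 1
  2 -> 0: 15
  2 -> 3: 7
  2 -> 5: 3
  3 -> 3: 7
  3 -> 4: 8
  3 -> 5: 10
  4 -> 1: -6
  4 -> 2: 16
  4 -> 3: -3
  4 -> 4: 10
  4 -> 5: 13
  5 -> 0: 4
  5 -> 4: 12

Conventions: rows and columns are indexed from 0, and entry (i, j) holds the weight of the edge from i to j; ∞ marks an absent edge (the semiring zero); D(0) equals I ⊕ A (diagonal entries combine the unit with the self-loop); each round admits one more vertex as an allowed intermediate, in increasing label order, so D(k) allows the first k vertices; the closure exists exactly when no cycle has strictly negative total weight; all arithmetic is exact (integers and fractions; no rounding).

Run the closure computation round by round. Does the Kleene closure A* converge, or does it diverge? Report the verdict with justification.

D(0):
  [0, 16, 5, ∞, ∞, 16]
  [14, 0, ∞, -2, ∞, 1]
  [15, ∞, 0, 7, ∞, 3]
  [∞, ∞, ∞, 0, 8, 10]
  [∞, -6, 16, -3, 0, 13]
  [4, ∞, ∞, ∞, 12, 0]
D(1):
  [0, 16, 5, ∞, ∞, 16]
  [14, 0, 19, -2, ∞, 1]
  [15, 31, 0, 7, ∞, 3]
  [∞, ∞, ∞, 0, 8, 10]
  [∞, -6, 16, -3, 0, 13]
  [4, 20, 9, ∞, 12, 0]
D(2):
  [0, 16, 5, 14, ∞, 16]
  [14, 0, 19, -2, ∞, 1]
  [15, 31, 0, 7, ∞, 3]
  [∞, ∞, ∞, 0, 8, 10]
  [8, -6, 13, -8, 0, -5]
  [4, 20, 9, 18, 12, 0]
D(3):
  [0, 16, 5, 12, ∞, 8]
  [14, 0, 19, -2, ∞, 1]
  [15, 31, 0, 7, ∞, 3]
  [∞, ∞, ∞, 0, 8, 10]
  [8, -6, 13, -8, 0, -5]
  [4, 20, 9, 16, 12, 0]
D(4):
  [0, 16, 5, 12, 20, 8]
  [14, 0, 19, -2, 6, 1]
  [15, 31, 0, 7, 15, 3]
  [∞, ∞, ∞, 0, 8, 10]
  [8, -6, 13, -8, 0, -5]
  [4, 20, 9, 16, 12, 0]
D(5):
  [0, 14, 5, 12, 20, 8]
  [14, 0, 19, -2, 6, 1]
  [15, 9, 0, 7, 15, 3]
  [16, 2, 21, 0, 8, 3]
  [8, -6, 13, -8, 0, -5]
  [4, 6, 9, 4, 12, 0]
D(6):
  [0, 14, 5, 12, 20, 8]
  [5, 0, 10, -2, 6, 1]
  [7, 9, 0, 7, 15, 3]
  [7, 2, 12, 0, 8, 3]
  [-1, -6, 4, -8, 0, -5]
  [4, 6, 9, 4, 12, 0]
Key observation: every diagonal entry stays at the unit through all rounds, so no improving cycle exists.
Answer: CONVERGES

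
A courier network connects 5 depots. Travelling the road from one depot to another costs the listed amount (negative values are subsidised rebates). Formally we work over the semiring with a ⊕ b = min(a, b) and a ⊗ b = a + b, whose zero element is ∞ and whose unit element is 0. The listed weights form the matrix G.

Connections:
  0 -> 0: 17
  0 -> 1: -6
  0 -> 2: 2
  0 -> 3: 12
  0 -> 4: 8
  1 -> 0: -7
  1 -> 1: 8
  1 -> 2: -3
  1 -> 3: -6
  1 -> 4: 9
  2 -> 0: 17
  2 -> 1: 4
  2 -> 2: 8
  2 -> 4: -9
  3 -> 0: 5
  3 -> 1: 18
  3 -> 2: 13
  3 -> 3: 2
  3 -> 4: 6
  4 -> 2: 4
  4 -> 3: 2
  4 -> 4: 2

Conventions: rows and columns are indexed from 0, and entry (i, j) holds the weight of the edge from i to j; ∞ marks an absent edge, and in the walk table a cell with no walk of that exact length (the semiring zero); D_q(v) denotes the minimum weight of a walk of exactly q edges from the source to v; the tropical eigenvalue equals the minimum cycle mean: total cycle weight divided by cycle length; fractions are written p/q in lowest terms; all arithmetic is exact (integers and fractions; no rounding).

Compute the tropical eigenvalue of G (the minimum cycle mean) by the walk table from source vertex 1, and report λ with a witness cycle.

q=0: [∞, 0, ∞, ∞, ∞]
q=1: [-7, 8, -3, -6, 9]
q=2: [-1, -13, -5, -4, -12]
q=3: [-20, -7, -16, -19, -14]
q=4: [-14, -26, -18, -17, -25]
q=5: [-33, -20, -29, -32, -27]
Optimal cycle mean attained by: cycle 0->1->0, total (-6) + (-7), length 2.
Answer: λ = -13/2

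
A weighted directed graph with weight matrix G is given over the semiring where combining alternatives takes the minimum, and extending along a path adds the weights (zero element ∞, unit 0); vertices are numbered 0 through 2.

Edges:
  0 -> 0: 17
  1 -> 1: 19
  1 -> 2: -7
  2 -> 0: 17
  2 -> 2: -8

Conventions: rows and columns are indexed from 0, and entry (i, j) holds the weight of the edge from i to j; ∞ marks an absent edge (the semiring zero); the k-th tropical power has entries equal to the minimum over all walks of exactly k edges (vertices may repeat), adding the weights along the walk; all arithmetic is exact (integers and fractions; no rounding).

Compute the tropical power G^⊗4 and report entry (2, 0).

G^⊗2:
  [34, ∞, ∞]
  [10, 38, -15]
  [9, ∞, -16]
G^⊗3:
  [51, ∞, ∞]
  [2, 57, -23]
  [1, ∞, -24]
G^⊗4:
  [68, ∞, ∞]
  [-6, 76, -31]
  [-7, ∞, -32]
Key observation: the optimum is the walk 2->2->2->2->0, with weight (-8) + (-8) + (-8) + 17 = -7.
Optimal value attained by: walk 2->2->2->2->0.
Answer: (G^⊗4)[2][0] = -7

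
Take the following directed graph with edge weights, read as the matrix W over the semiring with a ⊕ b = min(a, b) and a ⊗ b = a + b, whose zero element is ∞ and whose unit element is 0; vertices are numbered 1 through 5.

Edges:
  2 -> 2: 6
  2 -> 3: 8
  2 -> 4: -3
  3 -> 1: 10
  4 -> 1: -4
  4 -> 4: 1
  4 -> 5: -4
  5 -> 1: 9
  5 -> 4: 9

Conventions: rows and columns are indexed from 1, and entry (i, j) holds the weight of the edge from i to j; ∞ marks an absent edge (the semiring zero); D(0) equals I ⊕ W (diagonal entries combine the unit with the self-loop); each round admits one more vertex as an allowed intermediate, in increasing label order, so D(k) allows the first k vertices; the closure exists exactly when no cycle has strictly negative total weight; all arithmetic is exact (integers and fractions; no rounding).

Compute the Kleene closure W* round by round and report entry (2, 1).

D(0):
  [0, ∞, ∞, ∞, ∞]
  [∞, 0, 8, -3, ∞]
  [10, ∞, 0, ∞, ∞]
  [-4, ∞, ∞, 0, -4]
  [9, ∞, ∞, 9, 0]
D(1):
  [0, ∞, ∞, ∞, ∞]
  [∞, 0, 8, -3, ∞]
  [10, ∞, 0, ∞, ∞]
  [-4, ∞, ∞, 0, -4]
  [9, ∞, ∞, 9, 0]
D(2):
  [0, ∞, ∞, ∞, ∞]
  [∞, 0, 8, -3, ∞]
  [10, ∞, 0, ∞, ∞]
  [-4, ∞, ∞, 0, -4]
  [9, ∞, ∞, 9, 0]
D(3):
  [0, ∞, ∞, ∞, ∞]
  [18, 0, 8, -3, ∞]
  [10, ∞, 0, ∞, ∞]
  [-4, ∞, ∞, 0, -4]
  [9, ∞, ∞, 9, 0]
D(4):
  [0, ∞, ∞, ∞, ∞]
  [-7, 0, 8, -3, -7]
  [10, ∞, 0, ∞, ∞]
  [-4, ∞, ∞, 0, -4]
  [5, ∞, ∞, 9, 0]
D(5):
  [0, ∞, ∞, ∞, ∞]
  [-7, 0, 8, -3, -7]
  [10, ∞, 0, ∞, ∞]
  [-4, ∞, ∞, 0, -4]
  [5, ∞, ∞, 9, 0]
Answer: W*[2][1] = -7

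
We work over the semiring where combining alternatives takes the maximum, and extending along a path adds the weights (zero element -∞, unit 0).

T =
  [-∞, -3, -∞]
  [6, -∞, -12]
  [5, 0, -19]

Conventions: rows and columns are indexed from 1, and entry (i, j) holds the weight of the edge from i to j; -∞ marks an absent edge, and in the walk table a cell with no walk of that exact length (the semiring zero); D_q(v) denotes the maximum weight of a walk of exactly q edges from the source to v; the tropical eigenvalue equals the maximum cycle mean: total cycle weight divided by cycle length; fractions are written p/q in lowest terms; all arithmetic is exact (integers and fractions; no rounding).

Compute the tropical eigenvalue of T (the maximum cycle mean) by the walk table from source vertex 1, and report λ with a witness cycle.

q=0: [0, -∞, -∞]
q=1: [-∞, -3, -∞]
q=2: [3, -∞, -15]
q=3: [-10, 0, -34]
Optimal cycle mean attained by: cycle 1->2->1, total (-3) + 6, length 2.
Answer: λ = 3/2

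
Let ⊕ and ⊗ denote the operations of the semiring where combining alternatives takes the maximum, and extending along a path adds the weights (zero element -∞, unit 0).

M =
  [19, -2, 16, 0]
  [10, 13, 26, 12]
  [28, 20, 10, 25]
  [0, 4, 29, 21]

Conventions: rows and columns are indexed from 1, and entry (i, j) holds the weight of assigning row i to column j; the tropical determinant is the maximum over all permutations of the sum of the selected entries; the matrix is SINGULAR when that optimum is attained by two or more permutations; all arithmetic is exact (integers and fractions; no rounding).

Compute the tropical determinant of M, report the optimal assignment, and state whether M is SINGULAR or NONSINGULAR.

σ = (1, 2, 3, 4): 19 + 13 + 10 + 21 = 63
σ = (1, 2, 4, 3): 19 + 13 + 25 + 29 = 86
σ = (1, 3, 2, 4): 19 + 26 + 20 + 21 = 86
σ = (1, 3, 4, 2): 19 + 26 + 25 + 4 = 74
σ = (1, 4, 2, 3): 19 + 12 + 20 + 29 = 80
σ = (1, 4, 3, 2): 19 + 12 + 10 + 4 = 45
σ = (2, 1, 3, 4): (-2) + 10 + 10 + 21 = 39
σ = (2, 1, 4, 3): (-2) + 10 + 25 + 29 = 62
σ = (2, 3, 1, 4): (-2) + 26 + 28 + 21 = 73
σ = (2, 3, 4, 1): (-2) + 26 + 25 + 0 = 49
σ = (2, 4, 1, 3): (-2) + 12 + 28 + 29 = 67
σ = (2, 4, 3, 1): (-2) + 12 + 10 + 0 = 20
σ = (3, 1, 2, 4): 16 + 10 + 20 + 21 = 67
σ = (3, 1, 4, 2): 16 + 10 + 25 + 4 = 55
σ = (3, 2, 1, 4): 16 + 13 + 28 + 21 = 78
σ = (3, 2, 4, 1): 16 + 13 + 25 + 0 = 54
σ = (3, 4, 1, 2): 16 + 12 + 28 + 4 = 60
σ = (3, 4, 2, 1): 16 + 12 + 20 + 0 = 48
σ = (4, 1, 2, 3): 0 + 10 + 20 + 29 = 59
σ = (4, 1, 3, 2): 0 + 10 + 10 + 4 = 24
σ = (4, 2, 1, 3): 0 + 13 + 28 + 29 = 70
σ = (4, 2, 3, 1): 0 + 13 + 10 + 0 = 23
σ = (4, 3, 1, 2): 0 + 26 + 28 + 4 = 58
σ = (4, 3, 2, 1): 0 + 26 + 20 + 0 = 46
Optimal value attained by: σ = (1, 2, 4, 3).
Answer: det⊕(M) = 86; verdict: SINGULAR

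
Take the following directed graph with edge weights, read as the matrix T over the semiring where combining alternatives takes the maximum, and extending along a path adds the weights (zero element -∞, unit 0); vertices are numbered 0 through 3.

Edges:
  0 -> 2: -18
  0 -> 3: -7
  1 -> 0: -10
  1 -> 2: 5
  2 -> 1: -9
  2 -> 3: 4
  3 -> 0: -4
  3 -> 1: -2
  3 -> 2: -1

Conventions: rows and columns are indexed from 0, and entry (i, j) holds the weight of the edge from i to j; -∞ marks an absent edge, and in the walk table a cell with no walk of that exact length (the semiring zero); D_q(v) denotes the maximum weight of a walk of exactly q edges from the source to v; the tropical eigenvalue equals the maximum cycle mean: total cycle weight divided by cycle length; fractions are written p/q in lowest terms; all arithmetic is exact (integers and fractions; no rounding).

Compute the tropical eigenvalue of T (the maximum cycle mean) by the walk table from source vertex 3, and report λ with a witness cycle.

q=0: [-∞, -∞, -∞, 0]
q=1: [-4, -2, -1, -∞]
q=2: [-12, -10, 3, 3]
q=3: [-1, 1, 2, 7]
q=4: [3, 5, 6, 6]
Optimal cycle mean attained by: cycle 1->2->3->1, total 5 + 4 + (-2), length 3.
Answer: λ = 7/3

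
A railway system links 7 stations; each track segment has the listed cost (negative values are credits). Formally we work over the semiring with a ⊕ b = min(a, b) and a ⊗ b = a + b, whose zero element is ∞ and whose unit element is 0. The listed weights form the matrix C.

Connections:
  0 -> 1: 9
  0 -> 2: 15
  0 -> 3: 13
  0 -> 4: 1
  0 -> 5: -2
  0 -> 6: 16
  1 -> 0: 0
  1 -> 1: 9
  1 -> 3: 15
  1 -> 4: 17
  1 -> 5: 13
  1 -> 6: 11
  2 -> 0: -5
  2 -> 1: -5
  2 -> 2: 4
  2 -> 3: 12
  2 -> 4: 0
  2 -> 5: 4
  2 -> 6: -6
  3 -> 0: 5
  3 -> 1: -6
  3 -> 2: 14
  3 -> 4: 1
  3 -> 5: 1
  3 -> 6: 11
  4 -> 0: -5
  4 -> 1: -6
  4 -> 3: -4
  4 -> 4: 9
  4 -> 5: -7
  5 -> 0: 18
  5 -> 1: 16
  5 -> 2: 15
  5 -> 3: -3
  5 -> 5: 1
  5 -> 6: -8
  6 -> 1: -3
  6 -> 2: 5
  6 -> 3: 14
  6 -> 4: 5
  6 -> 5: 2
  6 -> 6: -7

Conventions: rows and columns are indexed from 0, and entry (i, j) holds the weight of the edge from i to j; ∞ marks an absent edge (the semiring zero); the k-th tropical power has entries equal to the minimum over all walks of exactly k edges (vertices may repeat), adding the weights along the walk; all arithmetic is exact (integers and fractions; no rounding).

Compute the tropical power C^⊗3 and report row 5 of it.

C^⊗2:
  [-4, -5, 13, -5, 10, -6, -10]
  [9, 8, 15, 10, 1, -2, 4]
  [-5, -9, -1, -4, -4, -7, -13]
  [-6, -5, 16, -3, 6, -6, -7]
  [-6, -10, 8, -10, -4, -7, -15]
  [2, -11, -3, -2, -3, -6, -15]
  [-3, -10, -2, -1, -2, -5, -14]
C^⊗3:
  [-5, -13, -5, -9, -5, -8, -17]
  [-4, -5, 9, -5, 9, -6, -10]
  [-9, -16, -8, -10, -8, -11, -20]
  [-5, -10, -2, -9, -5, -8, -14]
  [-10, -18, -10, -10, -10, -13, -22]
  [-11, -18, -10, -9, -10, -13, -22]
  [-10, -17, -9, -8, -9, -12, -21]
Answer: row 5 of C^⊗3 = [-11, -18, -10, -9, -10, -13, -22]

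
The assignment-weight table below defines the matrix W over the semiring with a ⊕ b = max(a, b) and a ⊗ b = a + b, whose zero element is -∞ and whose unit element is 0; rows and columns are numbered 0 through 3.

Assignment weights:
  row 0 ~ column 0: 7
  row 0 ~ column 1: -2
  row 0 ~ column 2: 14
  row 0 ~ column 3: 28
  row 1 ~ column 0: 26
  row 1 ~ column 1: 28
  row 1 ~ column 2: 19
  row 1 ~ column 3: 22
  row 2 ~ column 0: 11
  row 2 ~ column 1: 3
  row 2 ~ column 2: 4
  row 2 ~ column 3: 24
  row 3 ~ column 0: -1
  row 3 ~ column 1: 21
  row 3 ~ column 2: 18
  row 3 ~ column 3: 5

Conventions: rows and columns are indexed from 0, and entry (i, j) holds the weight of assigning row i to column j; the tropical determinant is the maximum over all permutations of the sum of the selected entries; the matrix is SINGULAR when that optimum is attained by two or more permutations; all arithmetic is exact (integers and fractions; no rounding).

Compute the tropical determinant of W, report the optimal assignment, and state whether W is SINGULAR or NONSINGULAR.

σ = (0, 1, 2, 3): 7 + 28 + 4 + 5 = 44
σ = (0, 1, 3, 2): 7 + 28 + 24 + 18 = 77
σ = (0, 2, 1, 3): 7 + 19 + 3 + 5 = 34
σ = (0, 2, 3, 1): 7 + 19 + 24 + 21 = 71
σ = (0, 3, 1, 2): 7 + 22 + 3 + 18 = 50
σ = (0, 3, 2, 1): 7 + 22 + 4 + 21 = 54
σ = (1, 0, 2, 3): (-2) + 26 + 4 + 5 = 33
σ = (1, 0, 3, 2): (-2) + 26 + 24 + 18 = 66
σ = (1, 2, 0, 3): (-2) + 19 + 11 + 5 = 33
σ = (1, 2, 3, 0): (-2) + 19 + 24 + (-1) = 40
σ = (1, 3, 0, 2): (-2) + 22 + 11 + 18 = 49
σ = (1, 3, 2, 0): (-2) + 22 + 4 + (-1) = 23
σ = (2, 0, 1, 3): 14 + 26 + 3 + 5 = 48
σ = (2, 0, 3, 1): 14 + 26 + 24 + 21 = 85
σ = (2, 1, 0, 3): 14 + 28 + 11 + 5 = 58
σ = (2, 1, 3, 0): 14 + 28 + 24 + (-1) = 65
σ = (2, 3, 0, 1): 14 + 22 + 11 + 21 = 68
σ = (2, 3, 1, 0): 14 + 22 + 3 + (-1) = 38
σ = (3, 0, 1, 2): 28 + 26 + 3 + 18 = 75
σ = (3, 0, 2, 1): 28 + 26 + 4 + 21 = 79
σ = (3, 1, 0, 2): 28 + 28 + 11 + 18 = 85
σ = (3, 1, 2, 0): 28 + 28 + 4 + (-1) = 59
σ = (3, 2, 0, 1): 28 + 19 + 11 + 21 = 79
σ = (3, 2, 1, 0): 28 + 19 + 3 + (-1) = 49
Optimal value attained by: σ = (2, 0, 3, 1).
Answer: det⊕(W) = 85; verdict: SINGULAR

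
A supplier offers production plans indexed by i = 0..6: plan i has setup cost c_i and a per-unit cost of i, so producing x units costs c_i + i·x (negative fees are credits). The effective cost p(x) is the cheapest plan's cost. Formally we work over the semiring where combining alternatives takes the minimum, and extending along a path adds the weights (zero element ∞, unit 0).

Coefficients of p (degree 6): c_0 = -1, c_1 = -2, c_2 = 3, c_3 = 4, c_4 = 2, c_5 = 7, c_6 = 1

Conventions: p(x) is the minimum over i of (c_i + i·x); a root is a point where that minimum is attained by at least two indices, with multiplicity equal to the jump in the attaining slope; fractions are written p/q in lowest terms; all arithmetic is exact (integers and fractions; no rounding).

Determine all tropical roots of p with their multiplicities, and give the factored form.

hull edge (i=0, c=-1) to (i=1, c=-2): slope -1, span 1
hull edge (i=1, c=-2) to (i=6, c=1): slope 3/5, span 5
Factored form: p(x) = 1 ⊗ (x ⊕ (-3/5)) ⊗ (x ⊕ (-3/5)) ⊗ (x ⊕ (-3/5)) ⊗ (x ⊕ (-3/5)) ⊗ (x ⊕ (-3/5)) ⊗ (x ⊕ 1)
Answer: roots = -3/5 (mult 5), 1 (mult 1)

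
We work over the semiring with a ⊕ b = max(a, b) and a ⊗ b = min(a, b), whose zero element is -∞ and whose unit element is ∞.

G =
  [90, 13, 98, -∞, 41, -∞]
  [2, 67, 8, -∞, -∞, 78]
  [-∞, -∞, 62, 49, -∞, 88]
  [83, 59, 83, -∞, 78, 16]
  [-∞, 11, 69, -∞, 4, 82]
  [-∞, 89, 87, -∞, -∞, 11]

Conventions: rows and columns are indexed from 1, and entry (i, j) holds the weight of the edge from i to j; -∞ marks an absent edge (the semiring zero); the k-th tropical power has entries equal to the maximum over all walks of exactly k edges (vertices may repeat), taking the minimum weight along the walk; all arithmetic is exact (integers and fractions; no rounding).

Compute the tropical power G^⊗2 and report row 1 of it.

G^⊗2:
  [90, 13, 90, 49, 41, 88]
  [2, 78, 78, 8, 2, 67]
  [49, 88, 87, 49, 49, 62]
  [83, 59, 83, 49, 41, 83]
  [2, 82, 82, 49, 4, 69]
  [2, 67, 62, 49, -∞, 87]
Answer: row 1 of G^⊗2 = [90, 13, 90, 49, 41, 88]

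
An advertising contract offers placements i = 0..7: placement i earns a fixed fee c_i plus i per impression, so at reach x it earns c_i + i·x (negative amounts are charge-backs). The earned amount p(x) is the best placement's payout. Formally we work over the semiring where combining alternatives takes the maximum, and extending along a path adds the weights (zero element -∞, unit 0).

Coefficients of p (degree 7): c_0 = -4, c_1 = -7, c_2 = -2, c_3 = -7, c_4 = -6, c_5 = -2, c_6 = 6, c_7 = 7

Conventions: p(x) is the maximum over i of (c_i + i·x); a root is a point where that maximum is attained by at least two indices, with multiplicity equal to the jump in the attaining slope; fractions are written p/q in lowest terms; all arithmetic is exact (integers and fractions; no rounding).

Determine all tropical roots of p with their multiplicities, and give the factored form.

hull edge (i=0, c=-4) to (i=6, c=6): slope 5/3, span 6
hull edge (i=6, c=6) to (i=7, c=7): slope 1, span 1
Factored form: p(x) = 7 ⊗ (x ⊕ (-5/3)) ⊗ (x ⊕ (-5/3)) ⊗ (x ⊕ (-5/3)) ⊗ (x ⊕ (-5/3)) ⊗ (x ⊕ (-5/3)) ⊗ (x ⊕ (-5/3)) ⊗ (x ⊕ (-1))
Answer: roots = -5/3 (mult 6), -1 (mult 1)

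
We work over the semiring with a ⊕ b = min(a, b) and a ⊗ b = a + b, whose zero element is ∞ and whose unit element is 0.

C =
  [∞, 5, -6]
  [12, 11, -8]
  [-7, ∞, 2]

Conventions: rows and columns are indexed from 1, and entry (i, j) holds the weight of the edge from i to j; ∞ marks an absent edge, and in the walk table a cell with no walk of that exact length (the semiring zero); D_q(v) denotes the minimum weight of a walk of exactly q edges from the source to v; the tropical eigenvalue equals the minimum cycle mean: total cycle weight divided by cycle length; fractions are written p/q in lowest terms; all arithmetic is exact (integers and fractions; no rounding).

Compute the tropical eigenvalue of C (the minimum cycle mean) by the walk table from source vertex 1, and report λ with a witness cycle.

q=0: [0, ∞, ∞]
q=1: [∞, 5, -6]
q=2: [-13, 16, -4]
q=3: [-11, -8, -19]
Optimal cycle mean attained by: cycle 1->3->1, total (-6) + (-7), length 2.
Answer: λ = -13/2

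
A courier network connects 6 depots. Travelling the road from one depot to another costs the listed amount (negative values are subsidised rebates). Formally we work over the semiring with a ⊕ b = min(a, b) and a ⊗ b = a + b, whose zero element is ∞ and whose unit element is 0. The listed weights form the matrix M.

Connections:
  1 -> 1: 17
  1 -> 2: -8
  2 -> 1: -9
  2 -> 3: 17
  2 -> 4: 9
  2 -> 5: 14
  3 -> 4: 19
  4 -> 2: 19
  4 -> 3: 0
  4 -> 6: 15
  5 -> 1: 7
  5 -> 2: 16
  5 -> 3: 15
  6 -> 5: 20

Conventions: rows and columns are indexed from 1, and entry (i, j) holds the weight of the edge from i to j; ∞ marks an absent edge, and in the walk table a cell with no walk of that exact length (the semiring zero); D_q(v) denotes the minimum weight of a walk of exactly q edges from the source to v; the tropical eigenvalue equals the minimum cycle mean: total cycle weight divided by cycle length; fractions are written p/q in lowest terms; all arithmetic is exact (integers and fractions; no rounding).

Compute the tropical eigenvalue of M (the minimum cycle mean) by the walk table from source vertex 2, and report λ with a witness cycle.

q=0: [∞, 0, ∞, ∞, ∞, ∞]
q=1: [-9, ∞, 17, 9, 14, ∞]
q=2: [8, -17, 9, 36, ∞, 24]
q=3: [-26, 0, 0, -8, -3, 51]
q=4: [-9, -34, -8, 9, 14, 7]
q=5: [-43, -17, -17, -25, -20, 24]
q=6: [-26, -51, -25, -8, -3, -10]
Optimal cycle mean attained by: cycle 1->2->1, total (-8) + (-9), length 2.
Answer: λ = -17/2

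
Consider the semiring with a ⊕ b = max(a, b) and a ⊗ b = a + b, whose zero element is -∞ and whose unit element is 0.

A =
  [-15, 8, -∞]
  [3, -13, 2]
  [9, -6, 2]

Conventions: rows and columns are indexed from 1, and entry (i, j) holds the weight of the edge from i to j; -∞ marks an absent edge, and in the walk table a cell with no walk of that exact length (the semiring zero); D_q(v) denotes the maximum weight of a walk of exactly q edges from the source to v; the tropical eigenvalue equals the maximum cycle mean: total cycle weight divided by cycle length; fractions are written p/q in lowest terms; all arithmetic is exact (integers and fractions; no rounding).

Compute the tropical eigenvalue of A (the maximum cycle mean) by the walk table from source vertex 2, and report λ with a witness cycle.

q=0: [-∞, 0, -∞]
q=1: [3, -13, 2]
q=2: [11, 11, 4]
q=3: [14, 19, 13]
Optimal cycle mean attained by: cycle 1->2->3->1, total 8 + 2 + 9, length 3.
Answer: λ = 19/3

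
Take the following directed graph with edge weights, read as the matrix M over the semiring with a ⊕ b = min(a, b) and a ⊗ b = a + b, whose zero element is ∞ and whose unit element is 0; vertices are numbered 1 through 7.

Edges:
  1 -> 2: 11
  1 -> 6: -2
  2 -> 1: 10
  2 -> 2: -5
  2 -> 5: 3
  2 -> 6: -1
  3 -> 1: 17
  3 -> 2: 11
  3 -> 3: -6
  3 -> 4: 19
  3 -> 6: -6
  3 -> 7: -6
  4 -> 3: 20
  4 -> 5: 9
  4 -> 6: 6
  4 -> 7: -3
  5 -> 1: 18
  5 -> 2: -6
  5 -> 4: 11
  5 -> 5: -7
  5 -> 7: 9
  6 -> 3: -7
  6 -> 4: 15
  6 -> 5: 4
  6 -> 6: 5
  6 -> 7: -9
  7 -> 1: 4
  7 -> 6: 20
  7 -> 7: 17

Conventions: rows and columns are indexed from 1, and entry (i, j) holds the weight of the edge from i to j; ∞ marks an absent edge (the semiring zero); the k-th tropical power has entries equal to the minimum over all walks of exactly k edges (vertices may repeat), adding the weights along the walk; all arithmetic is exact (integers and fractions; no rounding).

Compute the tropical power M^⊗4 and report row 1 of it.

M^⊗2:
  [21, 6, -9, 13, 2, 3, -11]
  [5, -10, -8, 14, -4, -6, -10]
  [-2, 5, -13, 9, -2, -12, -15]
  [1, 3, -1, 20, 2, 11, -3]
  [4, -13, 31, 4, -14, -7, 2]
  [-5, -2, -13, 12, -3, -13, -13]
  [21, 15, 13, 35, 24, 2, 11]
M^⊗3:
  [-7, -4, -15, 10, -5, -15, -15]
  [-6, -15, -14, 7, -11, -14, -15]
  [-11, -8, -19, 3, -9, -19, -21]
  [1, -4, -7, 13, -5, -7, -7]
  [-3, -20, -14, -3, -21, -14, -16]
  [-9, -9, -20, 2, -10, -19, -22]
  [15, 10, -5, 17, 6, 7, -7]
M^⊗4:
  [-11, -11, -22, 0, -12, -21, -24]
  [-11, -20, -21, 0, -18, -20, -23]
  [-17, -15, -26, -4, -16, -25, -28]
  [-3, -11, -14, 6, -12, -13, -16]
  [-12, -27, -21, -10, -28, -21, -23]
  [-18, -16, -26, -4, -17, -26, -28]
  [-3, 0, -11, 14, -1, -11, -11]
Answer: row 1 of M^⊗4 = [-11, -11, -22, 0, -12, -21, -24]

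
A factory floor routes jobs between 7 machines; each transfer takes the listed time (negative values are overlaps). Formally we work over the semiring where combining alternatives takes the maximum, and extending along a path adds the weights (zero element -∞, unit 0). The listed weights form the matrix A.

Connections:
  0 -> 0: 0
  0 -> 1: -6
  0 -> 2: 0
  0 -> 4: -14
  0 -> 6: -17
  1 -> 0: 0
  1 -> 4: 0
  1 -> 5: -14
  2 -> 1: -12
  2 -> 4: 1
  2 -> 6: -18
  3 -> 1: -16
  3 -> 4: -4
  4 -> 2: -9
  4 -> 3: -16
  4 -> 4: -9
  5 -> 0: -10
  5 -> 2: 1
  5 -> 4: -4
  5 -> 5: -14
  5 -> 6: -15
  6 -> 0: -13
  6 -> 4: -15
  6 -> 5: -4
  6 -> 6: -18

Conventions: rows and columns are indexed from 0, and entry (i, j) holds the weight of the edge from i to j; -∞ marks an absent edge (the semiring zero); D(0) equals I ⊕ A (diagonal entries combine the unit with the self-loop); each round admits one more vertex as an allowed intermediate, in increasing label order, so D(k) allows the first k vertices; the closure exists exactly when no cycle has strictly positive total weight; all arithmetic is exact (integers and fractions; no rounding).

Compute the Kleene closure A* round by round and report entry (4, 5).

D(0):
  [0, -6, 0, -∞, -14, -∞, -17]
  [0, 0, -∞, -∞, 0, -14, -∞]
  [-∞, -12, 0, -∞, 1, -∞, -18]
  [-∞, -16, -∞, 0, -4, -∞, -∞]
  [-∞, -∞, -9, -16, 0, -∞, -∞]
  [-10, -∞, 1, -∞, -4, 0, -15]
  [-13, -∞, -∞, -∞, -15, -4, 0]
D(1):
  [0, -6, 0, -∞, -14, -∞, -17]
  [0, 0, 0, -∞, 0, -14, -17]
  [-∞, -12, 0, -∞, 1, -∞, -18]
  [-∞, -16, -∞, 0, -4, -∞, -∞]
  [-∞, -∞, -9, -16, 0, -∞, -∞]
  [-10, -16, 1, -∞, -4, 0, -15]
  [-13, -19, -13, -∞, -15, -4, 0]
D(2):
  [0, -6, 0, -∞, -6, -20, -17]
  [0, 0, 0, -∞, 0, -14, -17]
  [-12, -12, 0, -∞, 1, -26, -18]
  [-16, -16, -16, 0, -4, -30, -33]
  [-∞, -∞, -9, -16, 0, -∞, -∞]
  [-10, -16, 1, -∞, -4, 0, -15]
  [-13, -19, -13, -∞, -15, -4, 0]
D(3):
  [0, -6, 0, -∞, 1, -20, -17]
  [0, 0, 0, -∞, 1, -14, -17]
  [-12, -12, 0, -∞, 1, -26, -18]
  [-16, -16, -16, 0, -4, -30, -33]
  [-21, -21, -9, -16, 0, -35, -27]
  [-10, -11, 1, -∞, 2, 0, -15]
  [-13, -19, -13, -∞, -12, -4, 0]
D(4):
  [0, -6, 0, -∞, 1, -20, -17]
  [0, 0, 0, -∞, 1, -14, -17]
  [-12, -12, 0, -∞, 1, -26, -18]
  [-16, -16, -16, 0, -4, -30, -33]
  [-21, -21, -9, -16, 0, -35, -27]
  [-10, -11, 1, -∞, 2, 0, -15]
  [-13, -19, -13, -∞, -12, -4, 0]
D(5):
  [0, -6, 0, -15, 1, -20, -17]
  [0, 0, 0, -15, 1, -14, -17]
  [-12, -12, 0, -15, 1, -26, -18]
  [-16, -16, -13, 0, -4, -30, -31]
  [-21, -21, -9, -16, 0, -35, -27]
  [-10, -11, 1, -14, 2, 0, -15]
  [-13, -19, -13, -28, -12, -4, 0]
D(6):
  [0, -6, 0, -15, 1, -20, -17]
  [0, 0, 0, -15, 1, -14, -17]
  [-12, -12, 0, -15, 1, -26, -18]
  [-16, -16, -13, 0, -4, -30, -31]
  [-21, -21, -9, -16, 0, -35, -27]
  [-10, -11, 1, -14, 2, 0, -15]
  [-13, -15, -3, -18, -2, -4, 0]
D(7):
  [0, -6, 0, -15, 1, -20, -17]
  [0, 0, 0, -15, 1, -14, -17]
  [-12, -12, 0, -15, 1, -22, -18]
  [-16, -16, -13, 0, -4, -30, -31]
  [-21, -21, -9, -16, 0, -31, -27]
  [-10, -11, 1, -14, 2, 0, -15]
  [-13, -15, -3, -18, -2, -4, 0]
Answer: A*[4][5] = -31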